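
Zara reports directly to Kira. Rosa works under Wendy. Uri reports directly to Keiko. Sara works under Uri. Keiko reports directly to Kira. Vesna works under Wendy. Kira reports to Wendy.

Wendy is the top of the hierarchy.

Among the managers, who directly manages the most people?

Wendy

Direct-report counts: Wendy has 3; Kira has 2; Keiko has 1; Uri has 1. The largest is 3, held by Wendy.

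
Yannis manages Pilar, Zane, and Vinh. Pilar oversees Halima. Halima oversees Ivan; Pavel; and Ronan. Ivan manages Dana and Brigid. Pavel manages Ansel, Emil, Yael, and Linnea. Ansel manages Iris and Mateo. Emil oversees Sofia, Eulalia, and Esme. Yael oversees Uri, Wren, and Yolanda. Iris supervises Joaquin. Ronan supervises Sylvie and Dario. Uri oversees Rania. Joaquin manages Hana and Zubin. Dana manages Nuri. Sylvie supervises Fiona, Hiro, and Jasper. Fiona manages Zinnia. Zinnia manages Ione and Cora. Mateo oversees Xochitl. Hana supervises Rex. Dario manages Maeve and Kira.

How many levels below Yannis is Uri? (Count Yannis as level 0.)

5

Chain from Uri up to Yannis: Uri → Yael → Pavel → Halima → Pilar → Yannis. That is 5 steps up, so Uri is 5 levels below Yannis.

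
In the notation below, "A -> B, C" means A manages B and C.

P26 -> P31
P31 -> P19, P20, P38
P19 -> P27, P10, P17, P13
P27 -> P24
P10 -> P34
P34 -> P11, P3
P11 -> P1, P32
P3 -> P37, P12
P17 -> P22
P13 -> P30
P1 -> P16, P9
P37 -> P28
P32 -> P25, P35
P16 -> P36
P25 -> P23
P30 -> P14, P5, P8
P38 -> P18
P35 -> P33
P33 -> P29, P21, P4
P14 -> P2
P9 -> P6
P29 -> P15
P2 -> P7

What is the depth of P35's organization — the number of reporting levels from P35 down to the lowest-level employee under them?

The longest chain under P35 runs P35 → P33 → P29 → P15, which is 3 levels below P35.

3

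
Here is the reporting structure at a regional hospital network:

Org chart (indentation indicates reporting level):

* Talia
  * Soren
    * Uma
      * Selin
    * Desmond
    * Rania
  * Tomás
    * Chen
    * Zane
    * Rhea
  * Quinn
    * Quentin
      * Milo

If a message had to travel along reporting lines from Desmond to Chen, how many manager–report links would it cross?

Desmond is 2 levels below Talia, and Chen is 2 levels below Talia (their lowest common manager). The shortest path runs up from Desmond to Talia and back down to Chen: 2 + 2 = 4 links.

4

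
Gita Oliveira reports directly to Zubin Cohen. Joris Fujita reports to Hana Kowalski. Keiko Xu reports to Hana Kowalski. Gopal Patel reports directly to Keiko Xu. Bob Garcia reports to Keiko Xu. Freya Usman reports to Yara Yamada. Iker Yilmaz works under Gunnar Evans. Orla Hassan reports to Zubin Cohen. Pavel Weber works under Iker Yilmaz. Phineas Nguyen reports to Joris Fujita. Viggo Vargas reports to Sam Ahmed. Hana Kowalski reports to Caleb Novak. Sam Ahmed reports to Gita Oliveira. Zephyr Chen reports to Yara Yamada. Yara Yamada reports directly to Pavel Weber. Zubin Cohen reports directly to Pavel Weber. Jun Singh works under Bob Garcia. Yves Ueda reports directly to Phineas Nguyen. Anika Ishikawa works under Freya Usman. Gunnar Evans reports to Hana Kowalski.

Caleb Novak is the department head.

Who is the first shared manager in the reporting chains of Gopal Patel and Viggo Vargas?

Gopal Patel's chain of managers is Keiko Xu, Hana Kowalski, Caleb Novak. Viggo Vargas's chain of managers is Sam Ahmed, Gita Oliveira, Zubin Cohen, Pavel Weber, Iker Yilmaz, Gunnar Evans, Hana Kowalski, Caleb Novak. The first manager that appears in both chains is Hana Kowalski.

Hana Kowalski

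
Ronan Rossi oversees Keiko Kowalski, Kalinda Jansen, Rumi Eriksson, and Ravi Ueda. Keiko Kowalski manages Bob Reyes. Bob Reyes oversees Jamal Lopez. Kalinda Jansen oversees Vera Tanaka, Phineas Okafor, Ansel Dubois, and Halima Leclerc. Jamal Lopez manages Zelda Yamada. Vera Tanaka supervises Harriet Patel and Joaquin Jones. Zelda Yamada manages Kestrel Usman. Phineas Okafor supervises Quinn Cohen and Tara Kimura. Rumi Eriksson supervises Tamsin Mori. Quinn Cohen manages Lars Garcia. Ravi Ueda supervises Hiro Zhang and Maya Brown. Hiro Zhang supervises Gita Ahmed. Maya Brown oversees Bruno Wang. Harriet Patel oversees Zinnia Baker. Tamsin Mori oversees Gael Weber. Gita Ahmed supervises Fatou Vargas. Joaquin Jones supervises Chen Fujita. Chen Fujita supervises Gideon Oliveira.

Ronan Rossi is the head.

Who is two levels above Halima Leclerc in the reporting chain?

Ronan Rossi

Halima Leclerc reports to Kalinda Jansen, and Kalinda Jansen reports to Ronan Rossi. So Halima Leclerc's skip-level manager is Ronan Rossi.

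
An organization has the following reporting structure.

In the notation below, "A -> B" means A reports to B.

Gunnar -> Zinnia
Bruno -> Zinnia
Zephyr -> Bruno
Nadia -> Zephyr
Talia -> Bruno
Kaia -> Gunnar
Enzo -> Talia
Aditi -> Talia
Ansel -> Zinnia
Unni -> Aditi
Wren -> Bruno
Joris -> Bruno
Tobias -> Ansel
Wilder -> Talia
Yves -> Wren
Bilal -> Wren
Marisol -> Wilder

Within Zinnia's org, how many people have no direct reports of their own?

The people in Zinnia's organization with no one reporting to them are Tobias, Joris, Bilal, Yves, Marisol, Unni, Enzo, Nadia, Kaia. That is 9.

9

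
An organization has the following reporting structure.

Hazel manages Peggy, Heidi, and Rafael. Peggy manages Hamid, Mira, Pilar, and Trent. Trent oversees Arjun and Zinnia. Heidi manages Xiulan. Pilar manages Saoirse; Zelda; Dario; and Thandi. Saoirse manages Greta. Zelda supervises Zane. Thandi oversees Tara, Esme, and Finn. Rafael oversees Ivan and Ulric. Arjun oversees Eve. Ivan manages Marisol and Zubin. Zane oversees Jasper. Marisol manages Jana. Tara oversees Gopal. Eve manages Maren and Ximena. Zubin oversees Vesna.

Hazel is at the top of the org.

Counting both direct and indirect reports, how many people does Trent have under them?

Trent directly manages Zinnia, Arjun. Zinnia has no reports. Under Arjun: Eve, Maren, Ximena (3). So Trent's organization is 2 direct reports plus everyone under them: 1 + 4 = 5.

5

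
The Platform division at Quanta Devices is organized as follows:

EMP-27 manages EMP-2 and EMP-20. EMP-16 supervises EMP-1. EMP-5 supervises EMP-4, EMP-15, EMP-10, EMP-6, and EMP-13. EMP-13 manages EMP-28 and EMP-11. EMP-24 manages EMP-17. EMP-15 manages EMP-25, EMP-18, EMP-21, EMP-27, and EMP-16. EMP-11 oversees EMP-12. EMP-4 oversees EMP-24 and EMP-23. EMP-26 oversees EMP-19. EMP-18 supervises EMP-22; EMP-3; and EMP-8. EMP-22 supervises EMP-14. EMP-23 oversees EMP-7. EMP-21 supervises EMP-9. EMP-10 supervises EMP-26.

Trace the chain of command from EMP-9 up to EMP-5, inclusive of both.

EMP-9 -> EMP-21 -> EMP-15 -> EMP-5

EMP-9 reports to EMP-21. EMP-21 reports to EMP-15. EMP-15 reports to EMP-5. EMP-5 is at the top.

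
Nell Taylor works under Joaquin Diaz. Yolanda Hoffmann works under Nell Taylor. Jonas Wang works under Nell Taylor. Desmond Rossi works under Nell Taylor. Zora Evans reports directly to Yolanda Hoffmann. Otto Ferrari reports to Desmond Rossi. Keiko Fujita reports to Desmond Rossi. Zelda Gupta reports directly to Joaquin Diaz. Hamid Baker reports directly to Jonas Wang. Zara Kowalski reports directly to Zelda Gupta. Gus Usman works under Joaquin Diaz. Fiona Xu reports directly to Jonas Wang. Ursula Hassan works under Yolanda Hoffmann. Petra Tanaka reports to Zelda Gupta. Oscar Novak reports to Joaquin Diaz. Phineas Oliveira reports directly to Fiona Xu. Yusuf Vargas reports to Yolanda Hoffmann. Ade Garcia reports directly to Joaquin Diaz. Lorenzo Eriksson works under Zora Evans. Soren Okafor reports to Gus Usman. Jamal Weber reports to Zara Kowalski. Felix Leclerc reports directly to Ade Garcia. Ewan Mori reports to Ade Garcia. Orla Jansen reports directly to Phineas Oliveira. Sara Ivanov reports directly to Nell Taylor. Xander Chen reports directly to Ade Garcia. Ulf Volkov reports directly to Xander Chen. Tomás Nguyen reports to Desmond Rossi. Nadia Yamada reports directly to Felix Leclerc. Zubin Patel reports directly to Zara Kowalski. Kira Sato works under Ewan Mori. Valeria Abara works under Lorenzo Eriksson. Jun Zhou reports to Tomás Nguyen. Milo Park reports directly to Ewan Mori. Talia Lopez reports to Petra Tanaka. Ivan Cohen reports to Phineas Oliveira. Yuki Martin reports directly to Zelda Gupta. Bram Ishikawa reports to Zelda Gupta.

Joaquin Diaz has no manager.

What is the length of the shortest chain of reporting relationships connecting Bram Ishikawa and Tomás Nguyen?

5

Bram Ishikawa is 2 levels below Joaquin Diaz, and Tomás Nguyen is 3 levels below Joaquin Diaz (their lowest common manager). The shortest path runs up from Bram Ishikawa to Joaquin Diaz and back down to Tomás Nguyen: 2 + 3 = 5 links.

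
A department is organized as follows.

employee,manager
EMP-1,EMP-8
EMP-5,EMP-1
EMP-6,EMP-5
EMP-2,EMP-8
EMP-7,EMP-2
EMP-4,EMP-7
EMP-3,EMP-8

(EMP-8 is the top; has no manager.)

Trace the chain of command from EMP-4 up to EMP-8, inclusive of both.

EMP-4 reports to EMP-7. EMP-7 reports to EMP-2. EMP-2 reports to EMP-8. EMP-8 is at the top.

EMP-4 -> EMP-7 -> EMP-2 -> EMP-8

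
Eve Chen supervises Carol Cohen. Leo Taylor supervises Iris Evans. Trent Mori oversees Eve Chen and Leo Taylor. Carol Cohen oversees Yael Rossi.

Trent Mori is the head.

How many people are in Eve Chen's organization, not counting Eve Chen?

Eve Chen directly manages Carol Cohen. Under Carol Cohen: Yael Rossi (1). That's 2 in total.

2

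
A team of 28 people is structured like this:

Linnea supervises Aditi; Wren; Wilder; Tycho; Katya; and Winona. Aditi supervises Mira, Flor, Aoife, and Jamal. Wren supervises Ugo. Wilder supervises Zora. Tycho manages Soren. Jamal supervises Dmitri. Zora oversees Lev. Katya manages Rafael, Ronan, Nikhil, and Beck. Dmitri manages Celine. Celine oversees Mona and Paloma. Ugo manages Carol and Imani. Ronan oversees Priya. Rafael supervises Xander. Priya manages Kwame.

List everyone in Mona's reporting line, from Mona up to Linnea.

Mona reports to Celine. Celine reports to Dmitri. Dmitri reports to Jamal. Jamal reports to Aditi. Aditi reports to Linnea. Linnea is at the top.

Mona -> Celine -> Dmitri -> Jamal -> Aditi -> Linnea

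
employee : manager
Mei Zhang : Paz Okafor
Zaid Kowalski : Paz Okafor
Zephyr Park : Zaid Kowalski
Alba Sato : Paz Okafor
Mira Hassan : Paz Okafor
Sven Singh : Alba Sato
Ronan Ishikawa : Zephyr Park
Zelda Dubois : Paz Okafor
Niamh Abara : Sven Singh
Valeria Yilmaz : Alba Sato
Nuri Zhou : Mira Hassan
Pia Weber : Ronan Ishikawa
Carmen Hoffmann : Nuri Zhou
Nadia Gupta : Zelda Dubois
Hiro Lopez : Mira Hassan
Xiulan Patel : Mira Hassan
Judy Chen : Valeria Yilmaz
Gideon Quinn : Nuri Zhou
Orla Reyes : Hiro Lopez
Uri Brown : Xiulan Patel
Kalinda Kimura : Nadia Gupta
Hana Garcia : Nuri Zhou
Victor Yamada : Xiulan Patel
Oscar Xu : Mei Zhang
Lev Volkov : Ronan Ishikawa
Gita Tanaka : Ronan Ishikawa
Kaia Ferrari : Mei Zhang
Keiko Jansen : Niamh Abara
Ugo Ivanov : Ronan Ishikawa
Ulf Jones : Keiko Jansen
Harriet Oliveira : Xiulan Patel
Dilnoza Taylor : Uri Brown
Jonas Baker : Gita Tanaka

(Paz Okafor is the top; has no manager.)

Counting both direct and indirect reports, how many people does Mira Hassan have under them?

Mira Hassan directly manages Nuri Zhou, Hiro Lopez, Xiulan Patel. Under Nuri Zhou: Hana Garcia, Gideon Quinn, Carmen Hoffmann (3). Under Hiro Lopez: Orla Reyes (1). Under Xiulan Patel: Harriet Oliveira, Victor Yamada, Uri Brown, Dilnoza Taylor (4). So Mira Hassan's organization is 3 direct reports plus everyone under them: 4 + 2 + 5 = 11.

11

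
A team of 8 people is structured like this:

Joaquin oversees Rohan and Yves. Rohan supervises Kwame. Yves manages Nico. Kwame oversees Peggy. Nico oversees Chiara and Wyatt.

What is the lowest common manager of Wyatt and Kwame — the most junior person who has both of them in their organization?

Joaquin

Wyatt's chain of managers is Nico, Yves, Joaquin. Kwame's chain of managers is Rohan, Joaquin. The first manager that appears in both chains is Joaquin.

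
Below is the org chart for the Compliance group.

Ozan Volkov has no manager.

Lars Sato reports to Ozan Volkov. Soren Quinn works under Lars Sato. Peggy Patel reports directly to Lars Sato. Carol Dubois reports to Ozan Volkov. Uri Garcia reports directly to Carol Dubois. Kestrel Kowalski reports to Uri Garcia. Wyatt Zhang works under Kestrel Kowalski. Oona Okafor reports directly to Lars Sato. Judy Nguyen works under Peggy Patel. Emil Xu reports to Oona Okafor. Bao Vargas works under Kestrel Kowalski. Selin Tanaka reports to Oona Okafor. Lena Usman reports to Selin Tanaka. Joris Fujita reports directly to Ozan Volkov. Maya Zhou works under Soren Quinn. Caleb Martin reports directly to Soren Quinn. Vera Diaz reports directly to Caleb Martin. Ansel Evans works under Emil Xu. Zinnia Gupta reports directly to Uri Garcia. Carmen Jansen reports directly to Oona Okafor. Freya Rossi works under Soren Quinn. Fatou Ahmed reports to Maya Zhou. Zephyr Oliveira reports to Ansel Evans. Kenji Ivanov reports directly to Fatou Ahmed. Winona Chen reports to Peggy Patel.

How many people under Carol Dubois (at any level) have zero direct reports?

The people in Carol Dubois's organization with no one reporting to them are Zinnia Gupta, Bao Vargas, Wyatt Zhang. That is 3.

3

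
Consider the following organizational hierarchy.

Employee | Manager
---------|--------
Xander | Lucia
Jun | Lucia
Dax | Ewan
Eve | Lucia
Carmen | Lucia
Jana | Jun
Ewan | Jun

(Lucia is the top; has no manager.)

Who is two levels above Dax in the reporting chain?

Dax reports to Ewan, and Ewan reports to Jun. So Dax's skip-level manager is Jun.

Jun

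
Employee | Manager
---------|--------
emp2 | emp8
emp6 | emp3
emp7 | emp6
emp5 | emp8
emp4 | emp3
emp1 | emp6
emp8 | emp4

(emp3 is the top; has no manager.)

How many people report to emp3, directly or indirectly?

7

emp3 directly manages emp6, emp4. Under emp6: emp1, emp7 (2). Under emp4: emp8, emp2, emp5 (3). So emp3's organization is 2 direct reports plus everyone under them: 3 + 4 = 7.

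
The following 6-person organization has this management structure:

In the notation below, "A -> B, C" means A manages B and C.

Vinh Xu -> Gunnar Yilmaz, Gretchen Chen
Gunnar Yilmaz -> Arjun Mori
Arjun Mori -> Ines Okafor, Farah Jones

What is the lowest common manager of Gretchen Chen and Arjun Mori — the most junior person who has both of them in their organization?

Gretchen Chen's chain of managers is Vinh Xu. Arjun Mori's chain of managers is Gunnar Yilmaz, Vinh Xu. The first manager that appears in both chains is Vinh Xu.

Vinh Xu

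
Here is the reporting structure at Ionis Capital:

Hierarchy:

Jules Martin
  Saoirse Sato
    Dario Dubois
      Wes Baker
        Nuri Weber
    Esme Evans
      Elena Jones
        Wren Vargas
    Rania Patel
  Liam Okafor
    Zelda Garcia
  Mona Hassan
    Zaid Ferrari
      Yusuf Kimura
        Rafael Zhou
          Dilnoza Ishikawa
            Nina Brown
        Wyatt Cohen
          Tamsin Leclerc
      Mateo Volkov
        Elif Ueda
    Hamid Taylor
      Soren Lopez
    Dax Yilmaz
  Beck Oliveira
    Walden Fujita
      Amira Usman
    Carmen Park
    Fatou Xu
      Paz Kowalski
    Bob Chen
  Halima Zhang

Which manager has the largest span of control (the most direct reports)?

Direct-report counts: Jules Martin has 5; Beck Oliveira has 4; Fatou Xu has 1; Walden Fujita has 1; Mona Hassan has 3; Hamid Taylor has 1; Zaid Ferrari has 2; Mateo Volkov has 1; Yusuf Kimura has 2; Wyatt Cohen has 1; Rafael Zhou has 1; Dilnoza Ishikawa has 1; Liam Okafor has 1; Saoirse Sato has 3; Esme Evans has 1; Elena Jones has 1; Dario Dubois has 1; Wes Baker has 1. The largest is 5, held by Jules Martin.

Jules Martin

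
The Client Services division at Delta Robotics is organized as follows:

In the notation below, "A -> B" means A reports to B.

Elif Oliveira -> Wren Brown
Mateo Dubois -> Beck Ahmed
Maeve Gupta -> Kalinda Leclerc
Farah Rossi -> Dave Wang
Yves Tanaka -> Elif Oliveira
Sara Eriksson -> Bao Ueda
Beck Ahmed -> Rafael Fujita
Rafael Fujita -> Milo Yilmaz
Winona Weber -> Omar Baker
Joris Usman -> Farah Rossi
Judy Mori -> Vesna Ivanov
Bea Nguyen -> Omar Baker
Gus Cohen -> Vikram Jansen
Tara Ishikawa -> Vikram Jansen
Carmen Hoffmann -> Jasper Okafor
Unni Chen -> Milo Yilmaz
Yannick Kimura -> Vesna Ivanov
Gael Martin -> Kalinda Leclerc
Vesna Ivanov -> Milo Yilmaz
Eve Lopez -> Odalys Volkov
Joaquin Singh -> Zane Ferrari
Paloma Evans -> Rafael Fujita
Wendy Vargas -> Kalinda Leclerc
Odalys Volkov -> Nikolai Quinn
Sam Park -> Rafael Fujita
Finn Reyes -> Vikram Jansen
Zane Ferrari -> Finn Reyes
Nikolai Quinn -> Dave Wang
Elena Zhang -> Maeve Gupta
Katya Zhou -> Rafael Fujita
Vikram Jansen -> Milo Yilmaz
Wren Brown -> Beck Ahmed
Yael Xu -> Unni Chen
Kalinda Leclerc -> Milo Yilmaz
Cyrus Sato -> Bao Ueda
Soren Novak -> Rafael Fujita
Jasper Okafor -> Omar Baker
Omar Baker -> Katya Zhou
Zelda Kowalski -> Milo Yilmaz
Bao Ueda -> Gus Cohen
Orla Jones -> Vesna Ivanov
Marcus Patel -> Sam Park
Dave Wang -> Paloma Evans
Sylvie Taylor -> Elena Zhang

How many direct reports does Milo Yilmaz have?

6

Milo Yilmaz directly manages Rafael Fujita, Vesna Ivanov, Vikram Jansen, Kalinda Leclerc, Unni Chen, Zelda Kowalski. That is 6 direct reports.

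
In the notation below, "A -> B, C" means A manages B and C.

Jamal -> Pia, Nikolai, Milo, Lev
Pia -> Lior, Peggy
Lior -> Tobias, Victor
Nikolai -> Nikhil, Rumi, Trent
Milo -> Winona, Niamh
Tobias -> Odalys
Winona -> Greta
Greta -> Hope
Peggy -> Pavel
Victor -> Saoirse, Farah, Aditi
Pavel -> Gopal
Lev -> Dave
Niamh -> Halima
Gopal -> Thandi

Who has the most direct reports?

Direct-report counts: Jamal has 4; Lev has 1; Milo has 2; Niamh has 1; Winona has 1; Greta has 1; Nikolai has 3; Pia has 2; Peggy has 1; Pavel has 1; Gopal has 1; Lior has 2; Victor has 3; Tobias has 1. The largest is 4, held by Jamal.

Jamal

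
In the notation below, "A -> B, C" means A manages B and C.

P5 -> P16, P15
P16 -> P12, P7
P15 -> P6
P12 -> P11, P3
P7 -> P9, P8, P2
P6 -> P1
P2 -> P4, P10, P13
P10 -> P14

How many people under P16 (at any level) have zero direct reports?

7

The people in P16's organization with no one reporting to them are P13, P14, P4, P8, P9, P3, P11. That is 7.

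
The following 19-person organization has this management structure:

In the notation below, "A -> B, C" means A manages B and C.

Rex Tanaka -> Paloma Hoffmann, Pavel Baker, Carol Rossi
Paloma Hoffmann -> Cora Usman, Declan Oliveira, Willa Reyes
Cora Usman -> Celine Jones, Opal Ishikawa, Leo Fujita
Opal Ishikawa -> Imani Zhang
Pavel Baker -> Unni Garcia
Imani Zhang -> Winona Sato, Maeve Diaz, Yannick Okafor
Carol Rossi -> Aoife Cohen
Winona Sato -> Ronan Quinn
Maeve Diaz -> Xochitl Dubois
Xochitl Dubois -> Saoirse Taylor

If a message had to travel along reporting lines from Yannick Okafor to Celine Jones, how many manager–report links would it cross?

Yannick Okafor is 3 levels below Cora Usman, and Celine Jones is 1 level below Cora Usman (their lowest common manager). The shortest path runs up from Yannick Okafor to Cora Usman and back down to Celine Jones: 3 + 1 = 4 links.

4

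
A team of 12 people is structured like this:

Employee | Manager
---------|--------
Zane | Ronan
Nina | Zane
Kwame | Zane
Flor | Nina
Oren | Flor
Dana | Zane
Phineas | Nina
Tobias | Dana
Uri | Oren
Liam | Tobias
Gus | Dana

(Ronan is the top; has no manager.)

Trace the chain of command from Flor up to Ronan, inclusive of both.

Flor -> Nina -> Zane -> Ronan

Flor reports to Nina. Nina reports to Zane. Zane reports to Ronan. Ronan is at the top.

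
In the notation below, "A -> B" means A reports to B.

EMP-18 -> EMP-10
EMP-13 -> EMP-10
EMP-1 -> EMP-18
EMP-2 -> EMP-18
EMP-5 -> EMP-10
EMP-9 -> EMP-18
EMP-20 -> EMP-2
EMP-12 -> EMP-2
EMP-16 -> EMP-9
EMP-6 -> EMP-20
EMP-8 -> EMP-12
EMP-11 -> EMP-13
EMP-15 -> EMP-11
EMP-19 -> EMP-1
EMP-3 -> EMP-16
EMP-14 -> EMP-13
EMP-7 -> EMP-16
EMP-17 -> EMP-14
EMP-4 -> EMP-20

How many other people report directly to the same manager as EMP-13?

2

EMP-13 reports to EMP-10. EMP-10's other direct reports are EMP-18, EMP-5 — 2 peers.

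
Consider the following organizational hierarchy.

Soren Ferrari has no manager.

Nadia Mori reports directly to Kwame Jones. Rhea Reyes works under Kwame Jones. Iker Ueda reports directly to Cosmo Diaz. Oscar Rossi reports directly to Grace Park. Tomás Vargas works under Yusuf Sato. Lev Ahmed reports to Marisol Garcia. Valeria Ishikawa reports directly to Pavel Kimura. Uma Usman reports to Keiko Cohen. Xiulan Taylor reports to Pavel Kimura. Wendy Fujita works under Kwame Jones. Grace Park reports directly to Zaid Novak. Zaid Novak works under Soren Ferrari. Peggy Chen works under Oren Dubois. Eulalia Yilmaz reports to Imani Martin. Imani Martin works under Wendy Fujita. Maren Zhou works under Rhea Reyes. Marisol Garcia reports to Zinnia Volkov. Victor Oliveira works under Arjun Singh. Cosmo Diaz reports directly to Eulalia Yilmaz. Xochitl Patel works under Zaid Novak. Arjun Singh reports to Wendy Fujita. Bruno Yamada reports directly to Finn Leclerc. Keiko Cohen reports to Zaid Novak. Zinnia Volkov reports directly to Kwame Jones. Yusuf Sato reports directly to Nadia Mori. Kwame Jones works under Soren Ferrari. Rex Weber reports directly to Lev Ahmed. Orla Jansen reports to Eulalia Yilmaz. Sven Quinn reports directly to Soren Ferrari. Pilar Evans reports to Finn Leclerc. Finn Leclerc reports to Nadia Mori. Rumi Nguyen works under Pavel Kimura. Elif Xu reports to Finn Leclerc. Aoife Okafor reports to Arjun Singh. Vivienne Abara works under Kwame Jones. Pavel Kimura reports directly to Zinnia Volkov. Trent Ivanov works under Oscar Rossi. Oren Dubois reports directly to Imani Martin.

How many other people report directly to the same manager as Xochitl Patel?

Xochitl Patel reports to Zaid Novak. Zaid Novak's other direct reports are Grace Park, Keiko Cohen — 2 peers.

2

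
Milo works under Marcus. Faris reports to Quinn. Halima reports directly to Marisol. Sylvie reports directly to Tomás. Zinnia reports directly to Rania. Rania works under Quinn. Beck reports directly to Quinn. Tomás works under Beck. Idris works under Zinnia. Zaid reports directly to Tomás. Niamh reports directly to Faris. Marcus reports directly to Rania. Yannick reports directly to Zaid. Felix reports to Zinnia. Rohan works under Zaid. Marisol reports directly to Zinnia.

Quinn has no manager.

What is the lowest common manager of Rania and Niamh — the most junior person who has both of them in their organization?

Quinn

Rania's chain of managers is Quinn. Niamh's chain of managers is Faris, Quinn. The first manager that appears in both chains is Quinn.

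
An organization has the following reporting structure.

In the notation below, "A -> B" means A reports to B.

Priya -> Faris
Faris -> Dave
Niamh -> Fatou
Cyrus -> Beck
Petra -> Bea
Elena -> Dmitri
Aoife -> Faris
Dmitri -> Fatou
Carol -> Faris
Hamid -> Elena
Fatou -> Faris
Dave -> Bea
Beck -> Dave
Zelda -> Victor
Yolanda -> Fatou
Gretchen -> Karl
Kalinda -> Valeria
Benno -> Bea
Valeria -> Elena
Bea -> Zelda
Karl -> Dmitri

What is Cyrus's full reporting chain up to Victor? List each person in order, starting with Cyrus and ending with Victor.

Cyrus reports to Beck. Beck reports to Dave. Dave reports to Bea. Bea reports to Zelda. Zelda reports to Victor. Victor is at the top.

Cyrus -> Beck -> Dave -> Bea -> Zelda -> Victor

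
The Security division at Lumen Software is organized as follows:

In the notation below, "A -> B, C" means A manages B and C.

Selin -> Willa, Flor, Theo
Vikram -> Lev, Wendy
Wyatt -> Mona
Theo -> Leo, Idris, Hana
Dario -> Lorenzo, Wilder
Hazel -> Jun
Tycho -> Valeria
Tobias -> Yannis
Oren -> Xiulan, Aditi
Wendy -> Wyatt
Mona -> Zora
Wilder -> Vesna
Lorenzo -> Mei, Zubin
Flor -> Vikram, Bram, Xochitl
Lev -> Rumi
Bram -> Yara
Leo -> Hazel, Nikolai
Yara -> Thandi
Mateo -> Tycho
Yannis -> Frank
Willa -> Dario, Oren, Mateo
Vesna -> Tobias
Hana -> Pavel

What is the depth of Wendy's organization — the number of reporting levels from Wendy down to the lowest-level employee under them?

The longest chain under Wendy runs Wendy → Wyatt → Mona → Zora, which is 3 levels below Wendy.

3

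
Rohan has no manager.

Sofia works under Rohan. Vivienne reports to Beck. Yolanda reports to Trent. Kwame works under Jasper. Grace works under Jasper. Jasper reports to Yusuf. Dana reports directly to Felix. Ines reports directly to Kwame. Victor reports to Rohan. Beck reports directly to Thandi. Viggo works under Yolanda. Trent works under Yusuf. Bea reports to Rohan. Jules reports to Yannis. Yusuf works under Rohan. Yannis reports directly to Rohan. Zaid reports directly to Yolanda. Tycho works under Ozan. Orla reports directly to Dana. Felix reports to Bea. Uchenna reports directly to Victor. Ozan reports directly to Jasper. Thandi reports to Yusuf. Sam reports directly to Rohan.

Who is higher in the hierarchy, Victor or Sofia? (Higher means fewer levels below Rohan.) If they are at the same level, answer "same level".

same level

Both Victor and Sofia are 1 level below Rohan.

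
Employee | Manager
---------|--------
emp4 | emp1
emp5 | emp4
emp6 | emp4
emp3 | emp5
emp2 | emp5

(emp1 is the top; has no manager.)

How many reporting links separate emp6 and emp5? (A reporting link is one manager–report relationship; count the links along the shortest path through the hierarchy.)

2

emp6 is 1 level below emp4, and emp5 is 1 level below emp4 (their lowest common manager). The shortest path runs up from emp6 to emp4 and back down to emp5: 1 + 1 = 2 links.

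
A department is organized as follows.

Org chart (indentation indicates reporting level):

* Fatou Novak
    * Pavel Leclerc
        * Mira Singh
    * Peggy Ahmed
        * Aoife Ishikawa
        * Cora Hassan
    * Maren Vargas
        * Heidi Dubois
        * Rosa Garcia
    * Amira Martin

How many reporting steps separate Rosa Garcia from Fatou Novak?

Chain from Rosa Garcia up to Fatou Novak: Rosa Garcia → Maren Vargas → Fatou Novak. That is 2 steps up, so Rosa Garcia is 2 levels below Fatou Novak.

2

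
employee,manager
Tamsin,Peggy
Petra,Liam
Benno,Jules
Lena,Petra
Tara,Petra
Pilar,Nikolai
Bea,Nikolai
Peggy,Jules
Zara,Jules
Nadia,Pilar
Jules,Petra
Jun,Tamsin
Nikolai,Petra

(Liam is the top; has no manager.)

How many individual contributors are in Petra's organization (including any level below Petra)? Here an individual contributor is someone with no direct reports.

The people in Petra's organization with no one reporting to them are Tara, Nadia, Bea, Lena, Benno, Jun, Zara. That is 7.

7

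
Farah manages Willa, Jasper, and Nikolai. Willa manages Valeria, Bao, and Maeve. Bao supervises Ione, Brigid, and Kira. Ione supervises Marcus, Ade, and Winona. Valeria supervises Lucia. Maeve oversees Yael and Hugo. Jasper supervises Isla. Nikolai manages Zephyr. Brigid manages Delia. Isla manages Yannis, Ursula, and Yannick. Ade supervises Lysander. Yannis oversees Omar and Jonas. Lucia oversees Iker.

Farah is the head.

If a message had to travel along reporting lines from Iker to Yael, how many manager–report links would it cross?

Iker is 3 levels below Willa, and Yael is 2 levels below Willa (their lowest common manager). The shortest path runs up from Iker to Willa and back down to Yael: 3 + 2 = 5 links.

5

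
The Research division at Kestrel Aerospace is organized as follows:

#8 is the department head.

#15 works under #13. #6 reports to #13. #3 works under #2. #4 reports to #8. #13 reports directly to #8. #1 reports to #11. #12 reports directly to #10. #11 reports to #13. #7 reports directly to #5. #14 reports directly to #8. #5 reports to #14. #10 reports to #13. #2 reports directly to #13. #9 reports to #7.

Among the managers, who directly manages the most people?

Direct-report counts: #8 has 3; #14 has 1; #5 has 1; #7 has 1; #13 has 5; #11 has 1; #2 has 1; #10 has 1. The largest is 5, held by #13.

#13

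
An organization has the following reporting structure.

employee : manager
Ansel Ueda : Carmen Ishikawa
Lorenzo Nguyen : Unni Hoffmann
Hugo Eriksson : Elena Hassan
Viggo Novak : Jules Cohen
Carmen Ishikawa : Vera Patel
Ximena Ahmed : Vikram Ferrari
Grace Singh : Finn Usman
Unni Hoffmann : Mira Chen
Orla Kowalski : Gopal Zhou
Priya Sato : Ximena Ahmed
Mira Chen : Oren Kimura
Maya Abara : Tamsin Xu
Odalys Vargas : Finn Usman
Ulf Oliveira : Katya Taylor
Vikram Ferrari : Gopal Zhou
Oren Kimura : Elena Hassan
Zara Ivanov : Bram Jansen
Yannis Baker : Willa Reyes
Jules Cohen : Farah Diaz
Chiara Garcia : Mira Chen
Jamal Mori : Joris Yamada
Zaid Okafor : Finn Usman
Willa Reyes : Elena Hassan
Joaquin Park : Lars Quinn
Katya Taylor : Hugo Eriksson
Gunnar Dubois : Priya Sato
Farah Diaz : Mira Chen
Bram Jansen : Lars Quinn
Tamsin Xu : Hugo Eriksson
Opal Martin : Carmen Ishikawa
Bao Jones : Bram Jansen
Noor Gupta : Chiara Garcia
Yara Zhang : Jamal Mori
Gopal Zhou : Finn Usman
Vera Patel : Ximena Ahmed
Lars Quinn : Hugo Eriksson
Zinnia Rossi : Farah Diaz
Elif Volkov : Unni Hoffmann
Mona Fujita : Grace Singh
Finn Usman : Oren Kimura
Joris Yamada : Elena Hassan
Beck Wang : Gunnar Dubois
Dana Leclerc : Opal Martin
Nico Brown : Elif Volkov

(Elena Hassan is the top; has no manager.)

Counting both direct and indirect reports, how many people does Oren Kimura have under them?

28

Oren Kimura directly manages Mira Chen, Finn Usman. Under Mira Chen: Chiara Garcia, Noor Gupta, Unni Hoffmann, Elif Volkov, Nico Brown, Lorenzo Nguyen, Farah Diaz, Zinnia Rossi, Jules Cohen, Viggo Novak (10). Under Finn Usman: Zaid Okafor, Odalys Vargas, Grace Singh, Mona Fujita, Gopal Zhou, Orla Kowalski, Vikram Ferrari, Ximena Ahmed, Priya Sato, Gunnar Dubois, Beck Wang, Vera Patel, Carmen Ishikawa, Opal Martin, Dana Leclerc, Ansel Ueda (16). So Oren Kimura's organization is 2 direct reports plus everyone under them: 11 + 17 = 28.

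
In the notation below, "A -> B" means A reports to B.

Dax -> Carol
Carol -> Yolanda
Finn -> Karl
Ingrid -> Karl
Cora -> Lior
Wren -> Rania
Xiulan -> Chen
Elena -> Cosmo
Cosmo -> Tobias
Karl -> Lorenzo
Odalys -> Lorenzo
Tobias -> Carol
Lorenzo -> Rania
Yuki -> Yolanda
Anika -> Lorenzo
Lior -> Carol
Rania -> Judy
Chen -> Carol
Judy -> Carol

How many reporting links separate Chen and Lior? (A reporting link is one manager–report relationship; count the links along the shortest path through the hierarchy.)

Chen is 1 level below Carol, and Lior is 1 level below Carol (their lowest common manager). The shortest path runs up from Chen to Carol and back down to Lior: 1 + 1 = 2 links.

2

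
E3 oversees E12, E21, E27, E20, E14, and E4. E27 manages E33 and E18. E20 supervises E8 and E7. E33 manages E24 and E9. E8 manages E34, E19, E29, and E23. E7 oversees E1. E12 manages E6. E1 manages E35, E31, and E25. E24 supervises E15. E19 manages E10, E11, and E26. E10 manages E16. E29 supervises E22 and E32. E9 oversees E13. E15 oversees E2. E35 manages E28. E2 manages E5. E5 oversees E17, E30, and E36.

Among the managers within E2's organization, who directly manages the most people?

Direct-report counts within E2's organization: E2 has 1; E5 has 3. The largest is 3, held by E5.

E5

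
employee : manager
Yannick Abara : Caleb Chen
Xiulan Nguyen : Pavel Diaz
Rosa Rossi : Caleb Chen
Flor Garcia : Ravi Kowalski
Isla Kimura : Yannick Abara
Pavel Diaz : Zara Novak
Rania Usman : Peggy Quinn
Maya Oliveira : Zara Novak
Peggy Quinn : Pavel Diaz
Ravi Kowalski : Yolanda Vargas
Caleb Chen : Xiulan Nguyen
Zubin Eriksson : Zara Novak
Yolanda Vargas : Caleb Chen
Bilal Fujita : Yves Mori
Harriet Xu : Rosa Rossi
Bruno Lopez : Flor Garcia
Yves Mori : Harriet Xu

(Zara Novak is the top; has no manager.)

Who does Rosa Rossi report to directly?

Rosa Rossi reports directly to Caleb Chen.

Caleb Chen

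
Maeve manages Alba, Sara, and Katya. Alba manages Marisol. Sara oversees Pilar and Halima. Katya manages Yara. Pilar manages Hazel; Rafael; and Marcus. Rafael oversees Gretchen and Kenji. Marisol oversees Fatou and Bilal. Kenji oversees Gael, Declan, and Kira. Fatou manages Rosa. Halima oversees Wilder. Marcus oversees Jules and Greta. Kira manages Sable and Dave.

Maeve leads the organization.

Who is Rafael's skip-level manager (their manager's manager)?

Rafael reports to Pilar, and Pilar reports to Sara. So Rafael's skip-level manager is Sara.

Sara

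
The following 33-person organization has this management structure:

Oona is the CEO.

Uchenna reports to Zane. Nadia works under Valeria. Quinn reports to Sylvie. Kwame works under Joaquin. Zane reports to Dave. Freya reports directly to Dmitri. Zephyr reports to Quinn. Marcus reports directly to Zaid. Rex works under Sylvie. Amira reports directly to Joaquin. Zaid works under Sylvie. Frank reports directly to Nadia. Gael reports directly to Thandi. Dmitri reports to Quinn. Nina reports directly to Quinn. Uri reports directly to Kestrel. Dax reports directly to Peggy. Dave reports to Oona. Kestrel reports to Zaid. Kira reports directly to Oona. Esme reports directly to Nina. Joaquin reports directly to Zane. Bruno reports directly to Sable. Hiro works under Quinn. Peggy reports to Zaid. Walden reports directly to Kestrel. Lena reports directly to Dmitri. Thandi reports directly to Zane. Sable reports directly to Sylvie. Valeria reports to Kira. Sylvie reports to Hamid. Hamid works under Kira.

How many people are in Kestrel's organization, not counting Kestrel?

2

Kestrel directly manages Walden, Uri. Walden has no reports. Uri has no reports. So Kestrel's organization is 2 direct reports plus everyone under them: 1 + 1 = 2.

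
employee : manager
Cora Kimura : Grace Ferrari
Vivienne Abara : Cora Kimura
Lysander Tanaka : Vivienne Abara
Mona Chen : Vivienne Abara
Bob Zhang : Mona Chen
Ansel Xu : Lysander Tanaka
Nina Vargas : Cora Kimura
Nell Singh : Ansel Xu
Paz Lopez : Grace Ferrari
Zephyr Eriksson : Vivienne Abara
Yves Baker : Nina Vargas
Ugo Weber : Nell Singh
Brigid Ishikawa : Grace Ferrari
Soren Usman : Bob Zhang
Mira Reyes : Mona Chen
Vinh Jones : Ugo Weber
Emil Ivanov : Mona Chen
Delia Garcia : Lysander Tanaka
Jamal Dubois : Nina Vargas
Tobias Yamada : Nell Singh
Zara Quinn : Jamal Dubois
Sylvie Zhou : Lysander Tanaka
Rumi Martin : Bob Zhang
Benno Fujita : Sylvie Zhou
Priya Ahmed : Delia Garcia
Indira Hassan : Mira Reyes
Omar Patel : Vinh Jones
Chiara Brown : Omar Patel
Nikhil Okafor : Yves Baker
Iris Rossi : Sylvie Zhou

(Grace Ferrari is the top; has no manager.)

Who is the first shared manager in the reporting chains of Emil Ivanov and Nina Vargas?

Emil Ivanov's chain of managers is Mona Chen, Vivienne Abara, Cora Kimura, Grace Ferrari. Nina Vargas's chain of managers is Cora Kimura, Grace Ferrari. The first manager that appears in both chains is Cora Kimura.

Cora Kimura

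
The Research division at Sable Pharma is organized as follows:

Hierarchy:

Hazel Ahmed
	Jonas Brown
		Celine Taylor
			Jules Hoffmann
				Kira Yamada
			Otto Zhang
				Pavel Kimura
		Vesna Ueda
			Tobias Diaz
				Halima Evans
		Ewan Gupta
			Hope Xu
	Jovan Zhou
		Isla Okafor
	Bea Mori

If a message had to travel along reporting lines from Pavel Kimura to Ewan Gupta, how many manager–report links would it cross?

Pavel Kimura is 3 levels below Jonas Brown, and Ewan Gupta is 1 level below Jonas Brown (their lowest common manager). The shortest path runs up from Pavel Kimura to Jonas Brown and back down to Ewan Gupta: 3 + 1 = 4 links.

4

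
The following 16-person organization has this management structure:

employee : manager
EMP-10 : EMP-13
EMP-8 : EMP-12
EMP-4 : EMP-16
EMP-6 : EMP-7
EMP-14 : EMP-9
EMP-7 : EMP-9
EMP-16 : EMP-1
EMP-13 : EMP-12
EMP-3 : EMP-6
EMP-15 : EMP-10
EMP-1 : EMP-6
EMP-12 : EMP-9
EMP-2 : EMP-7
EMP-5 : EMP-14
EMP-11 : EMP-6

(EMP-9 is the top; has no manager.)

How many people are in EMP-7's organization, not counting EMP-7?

7

EMP-7 directly manages EMP-2, EMP-6. EMP-2 has no reports. Under EMP-6: EMP-11, EMP-3, EMP-1, EMP-16, EMP-4 (5). So EMP-7's organization is 2 direct reports plus everyone under them: 1 + 6 = 7.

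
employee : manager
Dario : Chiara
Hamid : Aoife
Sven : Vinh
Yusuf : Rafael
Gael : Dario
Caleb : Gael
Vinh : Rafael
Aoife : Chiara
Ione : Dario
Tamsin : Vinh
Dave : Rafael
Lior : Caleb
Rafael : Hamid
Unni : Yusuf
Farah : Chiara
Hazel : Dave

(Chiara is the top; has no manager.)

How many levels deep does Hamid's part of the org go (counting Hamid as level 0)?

The longest chain under Hamid runs Hamid → Rafael → Dave → Hazel, which is 3 levels below Hamid.

3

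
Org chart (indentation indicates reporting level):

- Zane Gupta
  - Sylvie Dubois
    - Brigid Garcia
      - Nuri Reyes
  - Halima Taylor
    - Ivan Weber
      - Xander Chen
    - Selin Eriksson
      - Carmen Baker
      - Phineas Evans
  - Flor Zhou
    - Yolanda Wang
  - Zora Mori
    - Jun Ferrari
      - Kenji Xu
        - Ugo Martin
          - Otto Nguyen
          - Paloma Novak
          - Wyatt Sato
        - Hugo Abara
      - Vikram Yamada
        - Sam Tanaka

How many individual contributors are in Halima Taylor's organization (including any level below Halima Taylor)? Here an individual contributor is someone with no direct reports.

The people in Halima Taylor's organization with no one reporting to them are Phineas Evans, Carmen Baker, Xander Chen. That is 3.

3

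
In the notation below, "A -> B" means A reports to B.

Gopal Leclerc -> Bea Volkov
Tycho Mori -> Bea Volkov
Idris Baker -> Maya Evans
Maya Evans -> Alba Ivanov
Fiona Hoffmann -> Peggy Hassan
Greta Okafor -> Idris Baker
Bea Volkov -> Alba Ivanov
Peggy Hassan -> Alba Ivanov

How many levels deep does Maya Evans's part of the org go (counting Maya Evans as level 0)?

2

The longest chain under Maya Evans runs Maya Evans → Idris Baker → Greta Okafor, which is 2 levels below Maya Evans.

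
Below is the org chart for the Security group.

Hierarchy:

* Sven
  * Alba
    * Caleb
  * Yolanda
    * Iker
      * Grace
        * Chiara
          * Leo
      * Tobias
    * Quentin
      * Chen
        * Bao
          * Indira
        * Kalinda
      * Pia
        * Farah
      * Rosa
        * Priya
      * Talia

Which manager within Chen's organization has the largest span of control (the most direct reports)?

Chen

Direct-report counts within Chen's organization: Chen has 2; Bao has 1. The largest is 2, held by Chen.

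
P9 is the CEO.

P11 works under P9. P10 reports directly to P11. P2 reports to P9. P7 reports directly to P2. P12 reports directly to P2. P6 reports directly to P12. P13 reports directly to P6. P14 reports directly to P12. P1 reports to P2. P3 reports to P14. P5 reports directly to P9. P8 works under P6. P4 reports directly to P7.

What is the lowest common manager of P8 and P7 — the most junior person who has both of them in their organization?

P2

P8's chain of managers is P6, P12, P2, P9. P7's chain of managers is P2, P9. The first manager that appears in both chains is P2.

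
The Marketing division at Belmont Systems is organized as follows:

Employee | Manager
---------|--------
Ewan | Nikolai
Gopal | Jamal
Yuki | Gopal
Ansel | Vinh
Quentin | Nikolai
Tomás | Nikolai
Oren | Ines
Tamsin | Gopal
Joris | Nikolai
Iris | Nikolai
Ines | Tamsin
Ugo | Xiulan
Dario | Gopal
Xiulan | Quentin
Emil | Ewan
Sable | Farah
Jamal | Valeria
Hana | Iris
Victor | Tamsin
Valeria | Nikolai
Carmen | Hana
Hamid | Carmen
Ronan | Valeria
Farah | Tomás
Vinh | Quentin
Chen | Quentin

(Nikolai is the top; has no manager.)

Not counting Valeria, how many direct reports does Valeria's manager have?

5

Valeria reports to Nikolai. Nikolai's other direct reports are Iris, Joris, Quentin, Tomás, Ewan — 5 peers.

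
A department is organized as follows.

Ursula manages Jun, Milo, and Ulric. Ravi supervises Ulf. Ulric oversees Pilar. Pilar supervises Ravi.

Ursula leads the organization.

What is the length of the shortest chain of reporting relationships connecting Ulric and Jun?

Ulric is 1 level below Ursula, and Jun is 1 level below Ursula (their lowest common manager). The shortest path runs up from Ulric to Ursula and back down to Jun: 1 + 1 = 2 links.

2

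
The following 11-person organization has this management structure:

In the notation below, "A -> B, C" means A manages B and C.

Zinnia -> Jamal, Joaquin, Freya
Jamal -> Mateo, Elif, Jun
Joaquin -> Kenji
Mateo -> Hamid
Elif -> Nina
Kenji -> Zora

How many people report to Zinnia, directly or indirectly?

Zinnia directly manages Jamal, Joaquin, Freya. Under Jamal: Jun, Elif, Nina, Mateo, Hamid (5). Under Joaquin: Kenji, Zora (2). Freya has no reports. So Zinnia's organization is 3 direct reports plus everyone under them: 6 + 3 + 1 = 10.

10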